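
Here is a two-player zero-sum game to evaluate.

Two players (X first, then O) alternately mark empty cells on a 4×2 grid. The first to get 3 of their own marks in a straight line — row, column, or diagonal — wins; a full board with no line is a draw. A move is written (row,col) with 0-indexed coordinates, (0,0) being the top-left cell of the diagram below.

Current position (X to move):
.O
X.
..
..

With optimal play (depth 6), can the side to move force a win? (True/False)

[.O/X./../..] X move#1: (0,0):+0/XO/X./../.., (1,1):+0/.O/XX/../.., (2,0):+1/.O/X./X./..*, (2,1):+0/.O/X./.X/.., (3,0):+0/.O/X./../X., (3,1):+0/.O/X./../.X
[.O/X./X./..] O move#2: (0,0):-1/OO/X./X./..*, (1,1):-1/.O/XO/X./.., (2,1):-1/.O/X./XO/.., (3,0):-1/.O/X./X./O., (3,1):-1/.O/X./X./.O
[OO/X./X./..] X move#3: (1,1):+0/OO/XX/X./.., (2,1):+0/OO/X./XX/.., (3,0):+1/OO/X./X./X.*, (3,1):+0/OO/X./X./.X
[OO/X./X./X.] end (terminal -1, O#4); searched .O/X./../.. to 6

X winning at [.O/X./../..]: True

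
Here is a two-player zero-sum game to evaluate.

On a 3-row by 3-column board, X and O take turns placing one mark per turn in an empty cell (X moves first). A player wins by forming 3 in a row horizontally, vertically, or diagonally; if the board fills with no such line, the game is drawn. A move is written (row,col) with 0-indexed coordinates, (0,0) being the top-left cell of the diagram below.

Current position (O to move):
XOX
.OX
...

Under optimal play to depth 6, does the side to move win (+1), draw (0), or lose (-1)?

ply 1, O at XOX/.OX/... | (1,0)=-1→XOX/OOX/...; (2,0)=-1→XOX/.OX/O..; (2,1)=+1→XOX/.OX/.O.*; (2,2)=+0→XOX/.OX/..O
ply 2: XOX/.OX/.O. is terminal -1 (X); from XOX/.OX/... depth 6

value(XOX/.OX/..., O) = +1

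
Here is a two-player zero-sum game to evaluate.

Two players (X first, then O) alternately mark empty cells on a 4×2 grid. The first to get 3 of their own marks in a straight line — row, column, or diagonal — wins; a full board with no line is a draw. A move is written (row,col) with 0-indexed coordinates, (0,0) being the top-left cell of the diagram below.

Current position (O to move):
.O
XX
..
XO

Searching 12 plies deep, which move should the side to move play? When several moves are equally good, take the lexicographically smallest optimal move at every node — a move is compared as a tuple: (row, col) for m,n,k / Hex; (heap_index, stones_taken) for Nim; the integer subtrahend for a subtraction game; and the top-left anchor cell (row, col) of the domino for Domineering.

O's best at [.O/XX/../XO]: (2,0)

p1 O@[.O/XX/../XO]: (0,0)[OO/XX/../XO]-1 (2,0)[.O/XX/O./XO]+0* (2,1)[.O/XX/.O/XO]-1
p2 X@[.O/XX/O./XO]: (0,0)[XO/XX/O./XO]+0* (2,1)[.O/XX/OX/XO]+0
p3 O@[XO/XX/O./XO]: (2,1)[XO/XX/OO/XO]+0*
p4 X@[XO/XX/OO/XO] terminal +0; root [.O/XX/../XO] d12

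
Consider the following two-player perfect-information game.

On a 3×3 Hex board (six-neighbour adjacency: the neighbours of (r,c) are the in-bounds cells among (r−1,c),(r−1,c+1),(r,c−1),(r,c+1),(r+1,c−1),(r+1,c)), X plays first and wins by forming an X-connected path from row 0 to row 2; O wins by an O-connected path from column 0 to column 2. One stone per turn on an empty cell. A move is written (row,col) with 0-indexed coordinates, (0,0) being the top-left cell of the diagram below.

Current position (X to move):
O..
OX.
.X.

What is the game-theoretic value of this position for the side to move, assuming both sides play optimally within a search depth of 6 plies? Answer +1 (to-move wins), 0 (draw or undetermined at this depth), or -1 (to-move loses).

value(O../OX./.X., X) = +1

[O../OX./.X.] X move#1: (0,1):+1/OX./OX./.X.*, (0,2):+1/O.X/OX./.X., (1,2):+1/O../OXX/.X., (2,0):+1/O../OX./XX., (2,2):+1/O../OX./.XX
[OX./OX./.X.] end (terminal -1, O#2); searched O../OX./.X. to 6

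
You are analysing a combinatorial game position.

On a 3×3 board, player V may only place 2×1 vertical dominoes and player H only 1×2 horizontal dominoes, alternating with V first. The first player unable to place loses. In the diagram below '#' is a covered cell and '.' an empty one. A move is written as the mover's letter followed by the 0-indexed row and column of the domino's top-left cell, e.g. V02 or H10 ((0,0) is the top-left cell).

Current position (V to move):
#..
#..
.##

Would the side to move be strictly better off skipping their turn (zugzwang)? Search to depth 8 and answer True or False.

[#../#../.##] V move#1: V01:+1/##./##./.##*, V02:+1/#.#/#.#/.##
[##./##./.##] end (terminal -1, H#2); searched #../#../.## to 8
pass branch (H moves first from the same position):
  | [#../#../.##] H move#1: H01:+1/###/#../.##*, H11:+1/#../###/.##
  | [###/#../.##] end (terminal -1, V#2); searched #../#../.## to 8
V moving scores +1; V passing scores -1

zugzwang(#../#../.##, V) = False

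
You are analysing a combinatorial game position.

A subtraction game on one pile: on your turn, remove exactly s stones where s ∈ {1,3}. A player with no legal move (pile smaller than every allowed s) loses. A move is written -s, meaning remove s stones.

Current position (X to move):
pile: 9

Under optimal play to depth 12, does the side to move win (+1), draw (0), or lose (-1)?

ply 1, X at 9 | -1=+1→8*; -3=+1→6
ply 2, O at 8 | -1=-1→7*; -3=-1→5
ply 3, X at 7 | -1=+1→6*; -3=+1→4
ply 4, O at 6 | -1=-1→5*; -3=-1→3
ply 5, X at 5 | -1=+1→4*; -3=+1→2
ply 6, O at 4 | -1=-1→3*; -3=-1→1
ply 7, X at 3 | -1=+1→2*; -3=+1→0
ply 8, O at 2 | -1=-1→1*
ply 9, X at 1 | -1=+1→0*
ply 10: 0 is terminal -1 (O); from 9 depth 12

value(9, X) = +1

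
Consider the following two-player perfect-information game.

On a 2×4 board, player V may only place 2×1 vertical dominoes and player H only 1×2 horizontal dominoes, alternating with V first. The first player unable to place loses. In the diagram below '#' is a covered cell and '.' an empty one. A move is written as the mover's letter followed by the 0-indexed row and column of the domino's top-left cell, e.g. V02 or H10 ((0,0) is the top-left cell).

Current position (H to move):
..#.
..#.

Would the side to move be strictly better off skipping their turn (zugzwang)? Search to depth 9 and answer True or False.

p1 H@[..#./..#.]: H00[###./..#.]+1* H10[..#./###.]+1
p2 V@[###./..#.]: V03[####/..##]-1*
p3 H@[####/..##]: H10[####/####]+1*
p4 V@[####/####] terminal -1; root [..#./..#.] d9
pass branch (V moves first from the same position):
  | p1 V@[..#./..#.]: V00[#.#./#.#.]+1* V01[.##./.##.]+1 V03[..##/..##]-1
  | p2 H@[#.#./#.#.] terminal -1; root [..#./..#.] d9
H moving scores +1; H passing scores -1

zugzwang(..#./..#., H) = False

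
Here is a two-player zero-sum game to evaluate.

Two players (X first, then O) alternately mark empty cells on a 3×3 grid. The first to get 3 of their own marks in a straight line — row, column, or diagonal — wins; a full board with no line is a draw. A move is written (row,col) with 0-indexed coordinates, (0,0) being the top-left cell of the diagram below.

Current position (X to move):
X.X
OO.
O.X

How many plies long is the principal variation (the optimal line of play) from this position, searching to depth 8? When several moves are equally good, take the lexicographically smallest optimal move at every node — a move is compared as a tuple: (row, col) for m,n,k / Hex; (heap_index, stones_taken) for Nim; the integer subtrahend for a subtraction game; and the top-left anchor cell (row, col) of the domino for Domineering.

PV length from [X.X/OO./O.X]: 1 ply

ply 1, X at X.X/OO./O.X | (0,1)=+1→XXX/OO./O.X*; (1,2)=+1→X.X/OOX/O.X; (2,1)=-1→X.X/OO./OXX
ply 2: XXX/OO./O.X is terminal -1 (O); from X.X/OO./O.X depth 8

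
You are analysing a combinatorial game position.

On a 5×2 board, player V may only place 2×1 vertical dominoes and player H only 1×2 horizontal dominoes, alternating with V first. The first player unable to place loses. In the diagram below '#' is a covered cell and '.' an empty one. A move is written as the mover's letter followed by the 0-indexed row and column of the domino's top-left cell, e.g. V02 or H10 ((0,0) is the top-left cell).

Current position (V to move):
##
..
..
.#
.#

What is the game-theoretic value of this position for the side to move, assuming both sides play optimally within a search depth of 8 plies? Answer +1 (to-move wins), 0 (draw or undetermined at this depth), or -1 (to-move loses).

value(##/../../.#/.#, V) = +1

p1 V@[##/../../.#/.#]: V10[##/#./#./.#/.#]+1* V11[##/.#/.#/.#/.#]+1 V20[##/../#./##/.#]-1 V30[##/../../##/##]-1
p2 H@[##/#./#./.#/.#] terminal -1; root [##/../../.#/.#] d8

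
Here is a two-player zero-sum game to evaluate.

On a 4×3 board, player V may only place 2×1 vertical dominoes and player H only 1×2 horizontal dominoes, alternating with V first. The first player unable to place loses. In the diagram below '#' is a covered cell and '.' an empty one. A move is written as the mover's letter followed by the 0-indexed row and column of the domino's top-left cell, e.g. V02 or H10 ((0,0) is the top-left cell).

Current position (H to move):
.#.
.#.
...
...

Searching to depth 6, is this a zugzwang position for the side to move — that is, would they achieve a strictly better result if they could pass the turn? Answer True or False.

zugzwang(.#./.#./.../..., H) = False

p1 H@[.#./.#./.../...]: H20[.#./.#./##./...]-1* H21[.#./.#./.##/...]-1 H30[.#./.#./.../##.]-1 H31[.#./.#./.../.##]-1
p2 V@[.#./.#./##./...]: V00[##./##./##./...]+1* V02[.##/.##/##./...]+1 V12[.#./.##/###/...]+1 V22[.#./.#./###/..#]+1
p3 H@[##./##./##./...]: H30[##./##./##./##.]-1* H31[##./##./##./.##]-1
p4 V@[##./##./##./##.]: V02[###/###/##./##.]+1* V12[##./###/###/##.]+1 V22[##./##./###/###]+1
p5 H@[###/###/##./##.] terminal -1; root [.#./.#./.../...] d6
suppose H passes — search the same position with V to move:
pass> p1 V@[.#./.#./.../...]: V00[##./##./.../...]+1* V02[.##/.##/.../...]+1 V10[.#./##./#../...]-1 V12[.#./.##/..#/...]-1 V20[.#./.#./#../#..]+1 V21[.#./.#./.#./.#.]+1 V22[.#./.#./..#/..#]+1
pass> p2 H@[##./##./.../...]: H20[##./##./##./...]-1* H21[##./##./.##/...]-1 H30[##./##./.../##.]-1 H31[##./##./.../.##]-1
pass> p3 V@[##./##./##./...]: V02[###/###/##./...]-1 V12[##./###/###/...]-1 V22[##./##./###/..#]+1*
pass> p4 H@[##./##./###/..#]: H30[##./##./###/###]-1*
pass> p5 V@[##./##./###/###]: V02[###/###/###/###]+1*
pass> p6 H@[###/###/###/###] terminal -1; root [.#./.#./.../...] d6
for H: play -1, pass -1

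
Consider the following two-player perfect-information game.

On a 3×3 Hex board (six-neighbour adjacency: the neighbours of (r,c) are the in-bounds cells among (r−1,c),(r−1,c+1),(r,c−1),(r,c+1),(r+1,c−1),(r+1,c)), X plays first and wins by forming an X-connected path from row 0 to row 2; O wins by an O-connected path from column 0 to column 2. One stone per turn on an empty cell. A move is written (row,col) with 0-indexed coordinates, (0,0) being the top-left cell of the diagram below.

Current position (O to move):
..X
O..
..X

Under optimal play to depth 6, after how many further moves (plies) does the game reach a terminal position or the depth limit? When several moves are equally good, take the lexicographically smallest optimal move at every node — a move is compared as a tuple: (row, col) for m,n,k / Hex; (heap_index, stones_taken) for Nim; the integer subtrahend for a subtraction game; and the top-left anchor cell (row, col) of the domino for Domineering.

PV length from [..X/O../..X]: 4 plies

ply 1, O at ..X/O../..X | (0,0)=-1→O.X/O../..X*; (0,1)=-1→.OX/O../..X; (1,1)=-1→..X/OO./..X; (1,2)=-1→..X/O.O/..X; (2,0)=-1→..X/O../O.X; (2,1)=-1→..X/O../.OX
ply 2, X at O.X/O../..X | (0,1)=+1→OXX/O../..X*; (1,1)=+1→O.X/OX./..X; (1,2)=+1→O.X/O.X/..X; (2,0)=+1→O.X/O../X.X; (2,1)=+1→O.X/O../.XX
ply 3, O at OXX/O../..X | (1,1)=-1→OXX/OO./..X*; (1,2)=-1→OXX/O.O/..X; (2,0)=-1→OXX/O../O.X; (2,1)=-1→OXX/O../.OX
ply 4, X at OXX/OO./..X | (1,2)=+1→OXX/OOX/..X*; (2,0)=-1→OXX/OO./X.X; (2,1)=-1→OXX/OO./.XX
ply 5: OXX/OOX/..X is terminal -1 (O); from ..X/O../..X depth 6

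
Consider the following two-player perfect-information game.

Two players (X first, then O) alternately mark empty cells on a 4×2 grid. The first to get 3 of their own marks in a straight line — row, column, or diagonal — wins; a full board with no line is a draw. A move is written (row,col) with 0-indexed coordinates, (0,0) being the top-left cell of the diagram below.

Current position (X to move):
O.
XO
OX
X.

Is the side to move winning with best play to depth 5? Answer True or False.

X winning at [O./XO/OX/X.]: False

ply 1, X at O./XO/OX/X. | (0,1)=+0→OX/XO/OX/X.*; (3,1)=+0→O./XO/OX/XX
ply 2, O at OX/XO/OX/X. | (3,1)=+0→OX/XO/OX/XO*
ply 3: OX/XO/OX/XO is terminal +0 (X); from O./XO/OX/X. depth 5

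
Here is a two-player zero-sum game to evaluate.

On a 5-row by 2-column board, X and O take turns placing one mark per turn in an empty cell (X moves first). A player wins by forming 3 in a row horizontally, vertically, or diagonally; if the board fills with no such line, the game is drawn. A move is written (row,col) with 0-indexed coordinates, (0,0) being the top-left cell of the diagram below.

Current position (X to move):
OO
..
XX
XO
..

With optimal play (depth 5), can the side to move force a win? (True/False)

X winning at [OO/../XX/XO/..]: True

[OO/../XX/XO/..] X move#1: (1,0):+1/OO/X./XX/XO/..*, (1,1):+1/OO/.X/XX/XO/.., (4,0):+1/OO/../XX/XO/X., (4,1):+1/OO/../XX/XO/.X
[OO/X./XX/XO/..] end (terminal -1, O#2); searched OO/../XX/XO/.. to 5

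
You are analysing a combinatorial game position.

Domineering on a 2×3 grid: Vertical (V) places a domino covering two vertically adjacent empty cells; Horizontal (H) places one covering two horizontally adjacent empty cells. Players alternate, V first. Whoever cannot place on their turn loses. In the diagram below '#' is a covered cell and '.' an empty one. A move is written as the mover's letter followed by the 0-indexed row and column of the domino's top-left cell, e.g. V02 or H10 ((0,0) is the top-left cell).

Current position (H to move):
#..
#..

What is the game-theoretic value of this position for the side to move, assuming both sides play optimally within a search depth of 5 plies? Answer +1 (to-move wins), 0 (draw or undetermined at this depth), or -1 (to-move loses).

ply 1, H at #../#.. | H01=+1→###/#..*; H11=+1→#../###
ply 2: ###/#.. is terminal -1 (V); from #../#.. depth 5

value(#../#.., H) = +1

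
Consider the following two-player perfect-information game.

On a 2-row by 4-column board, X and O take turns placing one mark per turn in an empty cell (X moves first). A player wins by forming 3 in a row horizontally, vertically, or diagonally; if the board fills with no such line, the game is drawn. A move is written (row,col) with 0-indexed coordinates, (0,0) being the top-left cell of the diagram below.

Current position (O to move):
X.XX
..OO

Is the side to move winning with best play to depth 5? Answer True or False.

p1 O@[X.XX/..OO]: (0,1)[XOXX/..OO]+0 (1,0)[X.XX/O.OO]-1 (1,1)[X.XX/.OOO]+1*
p2 X@[X.XX/.OOO] terminal -1; root [X.XX/..OO] d5

O winning at [X.XX/..OO]: True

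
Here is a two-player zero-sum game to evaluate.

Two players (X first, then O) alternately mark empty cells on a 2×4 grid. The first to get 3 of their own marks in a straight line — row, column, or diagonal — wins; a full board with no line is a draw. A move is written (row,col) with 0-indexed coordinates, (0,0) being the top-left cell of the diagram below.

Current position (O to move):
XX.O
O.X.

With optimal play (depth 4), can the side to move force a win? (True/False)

p1 O@[XX.O/O.X.]: (0,2)[XXOO/O.X.]+0* (1,1)[XX.O/OOX.]-1 (1,3)[XX.O/O.XO]-1
p2 X@[XXOO/O.X.]: (1,1)[XXOO/OXX.]+0* (1,3)[XXOO/O.XX]+0
p3 O@[XXOO/OXX.]: (1,3)[XXOO/OXXO]+0*
p4 X@[XXOO/OXXO] terminal +0; root [XX.O/O.X.] d4

O winning at [XX.O/O.X.]: False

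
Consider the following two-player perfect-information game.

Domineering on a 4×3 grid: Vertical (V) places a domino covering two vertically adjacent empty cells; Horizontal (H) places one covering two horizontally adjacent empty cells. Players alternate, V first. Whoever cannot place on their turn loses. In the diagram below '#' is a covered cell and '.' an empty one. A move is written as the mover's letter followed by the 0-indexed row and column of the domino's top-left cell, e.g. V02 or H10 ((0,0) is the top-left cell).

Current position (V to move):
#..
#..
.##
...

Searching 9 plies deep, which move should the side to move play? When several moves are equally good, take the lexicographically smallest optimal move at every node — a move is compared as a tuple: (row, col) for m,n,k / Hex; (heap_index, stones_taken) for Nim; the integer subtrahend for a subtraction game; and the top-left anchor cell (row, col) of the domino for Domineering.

p1 V@[#../#../.##/...]: V01[##./##./.##/...]+1* V02[#.#/#.#/.##/...]+1 V20[#../#../###/#..]-1
p2 H@[##./##./.##/...]: H30[##./##./.##/##.]-1* H31[##./##./.##/.##]-1
p3 V@[##./##./.##/##.]: V02[###/###/.##/##.]+1*
p4 H@[###/###/.##/##.] terminal -1; root [#../#../.##/...] d9

V's best at [#../#../.##/...]: V01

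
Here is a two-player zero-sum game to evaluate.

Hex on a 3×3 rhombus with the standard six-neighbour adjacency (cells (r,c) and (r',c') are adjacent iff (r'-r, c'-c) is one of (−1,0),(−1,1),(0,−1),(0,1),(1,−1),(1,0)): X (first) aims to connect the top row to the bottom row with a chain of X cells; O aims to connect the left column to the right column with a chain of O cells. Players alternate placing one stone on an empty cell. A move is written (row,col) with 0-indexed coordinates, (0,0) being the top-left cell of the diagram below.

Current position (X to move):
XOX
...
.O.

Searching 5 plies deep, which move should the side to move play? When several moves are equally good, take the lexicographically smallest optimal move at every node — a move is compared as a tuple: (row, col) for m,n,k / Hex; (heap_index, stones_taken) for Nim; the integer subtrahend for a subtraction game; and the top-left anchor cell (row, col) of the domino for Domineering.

X's best at [XOX/.../.O.]: (1,2)

ply 1, X at XOX/.../.O. | (1,0)=-1→XOX/X../.O.; (1,1)=-1→XOX/.X./.O.; (1,2)=+1→XOX/..X/.O.*; (2,0)=+1→XOX/.../XO.; (2,2)=+1→XOX/.../.OX
ply 2, O at XOX/..X/.O. | (1,0)=-1→XOX/O.X/.O.*; (1,1)=-1→XOX/.OX/.O.; (2,0)=-1→XOX/..X/OO.; (2,2)=-1→XOX/..X/.OO
ply 3, X at XOX/O.X/.O. | (1,1)=+1→XOX/OXX/.O.*; (2,0)=+1→XOX/O.X/XO.; (2,2)=+1→XOX/O.X/.OX
ply 4, O at XOX/OXX/.O. | (2,0)=-1→XOX/OXX/OO.*; (2,2)=-1→XOX/OXX/.OO
ply 5, X at XOX/OXX/OO. | (2,2)=+1→XOX/OXX/OOX*
ply 6: XOX/OXX/OOX is terminal -1 (O); from XOX/.../.O. depth 5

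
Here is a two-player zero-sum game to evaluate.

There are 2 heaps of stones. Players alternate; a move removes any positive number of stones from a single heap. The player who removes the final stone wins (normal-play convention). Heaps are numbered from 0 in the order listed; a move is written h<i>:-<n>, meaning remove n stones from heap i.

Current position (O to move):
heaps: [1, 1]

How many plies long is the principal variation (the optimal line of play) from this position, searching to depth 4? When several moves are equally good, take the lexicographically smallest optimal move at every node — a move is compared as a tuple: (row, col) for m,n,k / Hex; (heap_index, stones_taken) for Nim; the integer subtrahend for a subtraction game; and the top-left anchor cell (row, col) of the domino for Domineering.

ply 1, O at (1,1) | h0:-1=-1→(0,1)*; h1:-1=-1→(1,0)
ply 2, X at (0,1) | h1:-1=+1→(0,0)*
ply 3: (0,0) is terminal -1 (O); from (1,1) depth 4

PV length from [(1,1)]: 2 plies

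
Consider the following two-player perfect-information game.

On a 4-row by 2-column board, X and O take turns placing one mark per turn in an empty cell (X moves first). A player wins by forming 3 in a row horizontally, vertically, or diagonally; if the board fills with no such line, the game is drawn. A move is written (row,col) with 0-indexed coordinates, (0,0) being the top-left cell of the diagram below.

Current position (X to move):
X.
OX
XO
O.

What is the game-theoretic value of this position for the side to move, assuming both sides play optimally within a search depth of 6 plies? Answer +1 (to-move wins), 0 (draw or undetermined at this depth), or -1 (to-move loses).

value(X./OX/XO/O., X) = 0

p1 X@[X./OX/XO/O.]: (0,1)[XX/OX/XO/O.]+0* (3,1)[X./OX/XO/OX]+0
p2 O@[XX/OX/XO/O.]: (3,1)[XX/OX/XO/OO]+0*
p3 X@[XX/OX/XO/OO] terminal +0; root [X./OX/XO/O.] d6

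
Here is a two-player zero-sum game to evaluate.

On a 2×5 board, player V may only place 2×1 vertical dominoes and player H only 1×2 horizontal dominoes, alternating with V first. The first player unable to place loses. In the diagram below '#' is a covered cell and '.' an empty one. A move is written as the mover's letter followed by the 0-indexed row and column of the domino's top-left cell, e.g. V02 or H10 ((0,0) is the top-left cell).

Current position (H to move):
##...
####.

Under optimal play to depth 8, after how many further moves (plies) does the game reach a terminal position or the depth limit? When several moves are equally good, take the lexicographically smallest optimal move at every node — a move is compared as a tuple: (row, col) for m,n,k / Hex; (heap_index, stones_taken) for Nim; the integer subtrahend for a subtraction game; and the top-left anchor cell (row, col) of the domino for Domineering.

[##.../####.] H move#1: H02:-1/####./####., H03:+1/##.##/####.*
[##.##/####.] end (terminal -1, V#2); searched ##.../####. to 8

PV length from [##.../####.]: 1 ply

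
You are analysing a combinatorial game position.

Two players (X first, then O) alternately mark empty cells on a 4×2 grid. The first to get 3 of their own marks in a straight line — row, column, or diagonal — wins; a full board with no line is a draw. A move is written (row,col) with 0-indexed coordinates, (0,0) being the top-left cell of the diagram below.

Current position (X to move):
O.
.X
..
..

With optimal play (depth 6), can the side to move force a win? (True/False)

[O./.X/../..] X move#1: (0,1):+0/OX/.X/../.., (1,0):+0/O./XX/../.., (2,0):+0/O./.X/X./.., (2,1):+1/O./.X/.X/..*, (3,0):+0/O./.X/../X., (3,1):+0/O./.X/../.X
[O./.X/.X/..] O move#2: (0,1):-1/OO/.X/.X/..*, (1,0):-1/O./OX/.X/.., (2,0):-1/O./.X/OX/.., (3,0):-1/O./.X/.X/O., (3,1):-1/O./.X/.X/.O
[OO/.X/.X/..] X move#3: (1,0):+0/OO/XX/.X/.., (2,0):+0/OO/.X/XX/.., (3,0):+0/OO/.X/.X/X., (3,1):+1/OO/.X/.X/.X*
[OO/.X/.X/.X] end (terminal -1, O#4); searched O./.X/../.. to 6

X winning at [O./.X/../..]: True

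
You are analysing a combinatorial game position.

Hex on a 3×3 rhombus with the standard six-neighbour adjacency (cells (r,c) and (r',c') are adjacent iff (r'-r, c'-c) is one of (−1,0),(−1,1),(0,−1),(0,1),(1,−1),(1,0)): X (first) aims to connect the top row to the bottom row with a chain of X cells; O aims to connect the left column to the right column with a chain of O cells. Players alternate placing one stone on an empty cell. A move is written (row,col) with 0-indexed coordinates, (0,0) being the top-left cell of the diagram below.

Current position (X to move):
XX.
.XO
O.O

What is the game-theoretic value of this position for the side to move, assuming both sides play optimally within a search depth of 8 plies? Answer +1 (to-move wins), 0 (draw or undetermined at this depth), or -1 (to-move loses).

value(XX./.XO/O.O, X) = +1

[XX./.XO/O.O] X move#1: (0,2):-1/XXX/.XO/O.O, (1,0):-1/XX./XXO/O.O, (2,1):+1/XX./.XO/OXO*
[XX./.XO/OXO] end (terminal -1, O#2); searched XX./.XO/O.O to 8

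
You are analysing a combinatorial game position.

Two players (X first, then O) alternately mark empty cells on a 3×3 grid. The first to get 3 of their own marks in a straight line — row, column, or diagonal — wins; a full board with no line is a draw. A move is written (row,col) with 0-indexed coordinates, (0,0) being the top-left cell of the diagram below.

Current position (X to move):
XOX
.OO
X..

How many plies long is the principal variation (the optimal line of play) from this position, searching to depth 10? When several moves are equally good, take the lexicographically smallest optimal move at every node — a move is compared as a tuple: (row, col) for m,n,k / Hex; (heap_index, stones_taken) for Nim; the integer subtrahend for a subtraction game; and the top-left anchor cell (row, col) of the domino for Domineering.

ply 1, X at XOX/.OO/X.. | (1,0)=+1→XOX/XOO/X..*; (2,1)=-1→XOX/.OO/XX.; (2,2)=-1→XOX/.OO/X.X
ply 2: XOX/XOO/X.. is terminal -1 (O); from XOX/.OO/X.. depth 10

PV length from [XOX/.OO/X..]: 1 ply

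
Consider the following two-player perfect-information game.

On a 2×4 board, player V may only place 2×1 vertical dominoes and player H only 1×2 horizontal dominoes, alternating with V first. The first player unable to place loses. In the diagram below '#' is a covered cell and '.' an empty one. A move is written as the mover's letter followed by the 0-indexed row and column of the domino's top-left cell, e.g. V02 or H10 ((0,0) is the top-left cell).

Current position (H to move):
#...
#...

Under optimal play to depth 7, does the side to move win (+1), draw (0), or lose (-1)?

p1 H@[#.../#...]: H01[###./#...]+1* H02[#.##/#...]+1 H11[#.../###.]+1 H12[#.../#.##]+1
p2 V@[###./#...]: V03[####/#..#]-1*
p3 H@[####/#..#]: H11[####/####]+1*
p4 V@[####/####] terminal -1; root [#.../#...] d7

value(#.../#..., H) = +1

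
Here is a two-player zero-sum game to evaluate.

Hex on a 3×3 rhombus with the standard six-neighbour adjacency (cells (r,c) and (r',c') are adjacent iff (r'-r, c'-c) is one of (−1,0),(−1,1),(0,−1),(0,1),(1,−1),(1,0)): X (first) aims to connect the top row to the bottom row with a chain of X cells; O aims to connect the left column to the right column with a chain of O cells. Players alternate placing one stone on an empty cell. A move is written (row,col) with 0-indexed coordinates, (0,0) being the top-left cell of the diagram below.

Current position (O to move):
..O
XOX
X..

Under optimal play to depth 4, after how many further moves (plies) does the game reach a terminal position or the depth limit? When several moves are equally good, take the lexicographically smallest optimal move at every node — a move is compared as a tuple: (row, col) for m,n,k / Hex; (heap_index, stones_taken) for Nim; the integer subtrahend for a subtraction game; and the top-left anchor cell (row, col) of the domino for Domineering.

ply 1, O at ..O/XOX/X.. | (0,0)=-1→O.O/XOX/X..*; (0,1)=-1→.OO/XOX/X..; (2,1)=-1→..O/XOX/XO.; (2,2)=-1→..O/XOX/X.O
ply 2, X at O.O/XOX/X.. | (0,1)=+1→OXO/XOX/X..*; (2,1)=-1→O.O/XOX/XX.; (2,2)=-1→O.O/XOX/X.X
ply 3: OXO/XOX/X.. is terminal -1 (O); from ..O/XOX/X.. depth 4

PV length from [..O/XOX/X..]: 2 plies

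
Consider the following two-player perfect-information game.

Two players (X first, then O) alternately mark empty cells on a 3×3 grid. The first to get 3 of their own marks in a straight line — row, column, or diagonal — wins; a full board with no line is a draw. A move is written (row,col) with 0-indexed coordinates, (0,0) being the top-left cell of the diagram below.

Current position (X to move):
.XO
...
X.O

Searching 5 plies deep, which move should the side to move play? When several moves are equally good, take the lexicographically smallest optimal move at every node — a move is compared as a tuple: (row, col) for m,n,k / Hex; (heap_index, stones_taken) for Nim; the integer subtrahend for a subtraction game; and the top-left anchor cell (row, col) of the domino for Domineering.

X's best at [.XO/.../X.O]: (1,2)

ply 1, X at .XO/.../X.O | (0,0)=-1→XXO/.../X.O; (1,0)=-1→.XO/X../X.O; (1,1)=-1→.XO/.X./X.O; (1,2)=+0→.XO/..X/X.O*; (2,1)=-1→.XO/.../XXO
ply 2, O at .XO/..X/X.O | (0,0)=-1→OXO/..X/X.O; (1,0)=+0→.XO/O.X/X.O*; (1,1)=+0→.XO/.OX/X.O; (2,1)=-1→.XO/..X/XOO
ply 3, X at .XO/O.X/X.O | (0,0)=+0→XXO/O.X/X.O*; (1,1)=+0→.XO/OXX/X.O; (2,1)=+0→.XO/O.X/XXO
ply 4, O at XXO/O.X/X.O | (1,1)=+0→XXO/OOX/X.O*; (2,1)=+0→XXO/O.X/XOO
ply 5, X at XXO/OOX/X.O | (2,1)=+0→XXO/OOX/XXO*
ply 6: XXO/OOX/XXO is terminal +0 (O); from .XO/.../X.O depth 5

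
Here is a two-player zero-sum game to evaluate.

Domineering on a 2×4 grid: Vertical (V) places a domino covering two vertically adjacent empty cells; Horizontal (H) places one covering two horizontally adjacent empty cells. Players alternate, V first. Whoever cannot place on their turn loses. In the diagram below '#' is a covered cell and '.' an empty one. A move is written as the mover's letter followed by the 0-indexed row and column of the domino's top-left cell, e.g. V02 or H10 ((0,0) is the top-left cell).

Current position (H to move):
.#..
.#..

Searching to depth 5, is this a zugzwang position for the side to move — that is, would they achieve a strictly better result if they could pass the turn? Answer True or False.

[.#../.#..] H move#1: H02:+1/.###/.#..*, H12:+1/.#../.###
[.###/.#..] V move#2: V00:-1/####/##..*
[####/##..] H move#3: H12:+1/####/####*
[####/####] end (terminal -1, V#4); searched .#../.#.. to 5
suppose H passes — search the same position with V to move:
pass> [.#../.#..] V move#1: V00:-1/##../##.., V02:+1/.##./.##.*, V03:+1/.#.#/.#.#
pass> [.##./.##.] end (terminal -1, H#2); searched .#../.#.. to 5
for H: play +1, pass -1

zugzwang(.#../.#.., H) = False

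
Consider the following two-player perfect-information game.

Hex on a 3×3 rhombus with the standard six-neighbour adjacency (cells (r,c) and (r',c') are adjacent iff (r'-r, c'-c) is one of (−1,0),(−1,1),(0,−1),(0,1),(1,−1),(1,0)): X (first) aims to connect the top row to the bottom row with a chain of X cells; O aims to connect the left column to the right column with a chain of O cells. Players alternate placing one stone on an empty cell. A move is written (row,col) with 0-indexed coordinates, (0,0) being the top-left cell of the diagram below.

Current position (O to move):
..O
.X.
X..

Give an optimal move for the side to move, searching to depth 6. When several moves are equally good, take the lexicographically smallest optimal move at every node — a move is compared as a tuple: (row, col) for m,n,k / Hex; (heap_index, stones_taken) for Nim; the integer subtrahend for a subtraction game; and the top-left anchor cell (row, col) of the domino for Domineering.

O's best at [..O/.X./X..]: (0,1)

p1 O@[..O/.X./X..]: (0,0)[O.O/.X./X..]-1 (0,1)[.OO/.X./X..]+1* (1,0)[..O/OX./X..]-1 (1,2)[..O/.XO/X..]-1 (2,1)[..O/.X./XO.]-1 (2,2)[..O/.X./X.O]-1
p2 X@[.OO/.X./X..]: (0,0)[XOO/.X./X..]-1* (1,0)[.OO/XX./X..]-1 (1,2)[.OO/.XX/X..]-1 (2,1)[.OO/.X./XX.]-1 (2,2)[.OO/.X./X.X]-1
p3 O@[XOO/.X./X..]: (1,0)[XOO/OX./X..]+1* (1,2)[XOO/.XO/X..]-1 (2,1)[XOO/.X./XO.]-1 (2,2)[XOO/.X./X.O]-1
p4 X@[XOO/OX./X..] terminal -1; root [..O/.X./X..] d6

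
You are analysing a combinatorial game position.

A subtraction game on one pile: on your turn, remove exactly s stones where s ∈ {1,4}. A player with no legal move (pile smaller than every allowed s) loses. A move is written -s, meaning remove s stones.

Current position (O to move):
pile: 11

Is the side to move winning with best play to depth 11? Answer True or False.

O winning at [11]: True

ply 1, O at 11 | -1=+1→10*; -4=+1→7
ply 2, X at 10 | -1=-1→9*; -4=-1→6
ply 3, O at 9 | -1=-1→8; -4=+1→5*
ply 4, X at 5 | -1=-1→4*; -4=-1→1
ply 5, O at 4 | -1=-1→3; -4=+1→0*
ply 6: 0 is terminal -1 (X); from 11 depth 11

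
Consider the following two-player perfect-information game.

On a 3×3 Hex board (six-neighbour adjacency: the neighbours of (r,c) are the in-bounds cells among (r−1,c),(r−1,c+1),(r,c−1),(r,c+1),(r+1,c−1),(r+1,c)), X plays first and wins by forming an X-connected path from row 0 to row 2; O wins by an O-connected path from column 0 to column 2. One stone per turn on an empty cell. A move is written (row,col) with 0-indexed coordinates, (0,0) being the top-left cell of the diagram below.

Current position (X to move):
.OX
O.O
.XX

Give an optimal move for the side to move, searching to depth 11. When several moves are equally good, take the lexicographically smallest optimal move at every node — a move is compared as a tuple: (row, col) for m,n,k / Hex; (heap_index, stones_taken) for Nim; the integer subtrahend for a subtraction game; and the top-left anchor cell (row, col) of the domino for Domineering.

X's best at [.OX/O.O/.XX]: (1,1)

p1 X@[.OX/O.O/.XX]: (0,0)[XOX/O.O/.XX]-1 (1,1)[.OX/OXO/.XX]+1* (2,0)[.OX/O.O/XXX]-1
p2 O@[.OX/OXO/.XX] terminal -1; root [.OX/O.O/.XX] d11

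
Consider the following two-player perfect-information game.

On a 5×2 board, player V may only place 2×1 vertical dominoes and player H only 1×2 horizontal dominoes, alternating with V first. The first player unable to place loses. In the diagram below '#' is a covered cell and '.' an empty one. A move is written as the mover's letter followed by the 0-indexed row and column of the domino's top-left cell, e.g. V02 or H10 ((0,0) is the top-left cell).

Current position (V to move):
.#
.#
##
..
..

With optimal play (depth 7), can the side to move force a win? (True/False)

V winning at [.#/.#/##/../..]: True

[.#/.#/##/../..] V move#1: V00:-1/##/##/##/../.., V30:+1/.#/.#/##/#./#.*, V31:+1/.#/.#/##/.#/.#
[.#/.#/##/#./#.] end (terminal -1, H#2); searched .#/.#/##/../.. to 7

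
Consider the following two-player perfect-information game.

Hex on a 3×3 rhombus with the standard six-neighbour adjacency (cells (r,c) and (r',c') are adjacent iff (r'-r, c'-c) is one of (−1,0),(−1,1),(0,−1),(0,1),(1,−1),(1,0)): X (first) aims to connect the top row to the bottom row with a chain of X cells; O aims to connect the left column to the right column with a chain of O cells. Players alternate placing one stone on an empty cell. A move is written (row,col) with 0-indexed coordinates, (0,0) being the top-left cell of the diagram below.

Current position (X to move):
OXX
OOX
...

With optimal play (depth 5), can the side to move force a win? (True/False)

p1 X@[OXX/OOX/...]: (2,0)[OXX/OOX/X..]+1* (2,1)[OXX/OOX/.X.]+1 (2,2)[OXX/OOX/..X]+1
p2 O@[OXX/OOX/X..]: (2,1)[OXX/OOX/XO.]-1* (2,2)[OXX/OOX/X.O]-1
p3 X@[OXX/OOX/XO.]: (2,2)[OXX/OOX/XOX]+1*
p4 O@[OXX/OOX/XOX] terminal -1; root [OXX/OOX/...] d5

X winning at [OXX/OOX/...]: True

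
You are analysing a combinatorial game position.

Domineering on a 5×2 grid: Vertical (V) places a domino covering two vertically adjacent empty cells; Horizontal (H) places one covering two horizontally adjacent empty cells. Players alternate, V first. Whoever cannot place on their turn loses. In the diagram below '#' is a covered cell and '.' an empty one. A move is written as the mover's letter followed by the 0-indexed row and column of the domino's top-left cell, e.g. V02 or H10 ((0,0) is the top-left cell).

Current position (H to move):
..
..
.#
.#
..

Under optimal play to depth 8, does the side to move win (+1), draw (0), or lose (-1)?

[../../.#/.#/..] H move#1: H00:+1/##/../.#/.#/..*, H10:+1/../##/.#/.#/.., H40:-1/../../.#/.#/##
[##/../.#/.#/..] V move#2: V10:-1/##/#./##/.#/..*, V20:-1/##/../##/##/.., V30:-1/##/../.#/##/#.
[##/#./##/.#/..] H move#3: H40:+1/##/#./##/.#/##*
[##/#./##/.#/##] end (terminal -1, V#4); searched ../../.#/.#/.. to 8

value(../../.#/.#/.., H) = +1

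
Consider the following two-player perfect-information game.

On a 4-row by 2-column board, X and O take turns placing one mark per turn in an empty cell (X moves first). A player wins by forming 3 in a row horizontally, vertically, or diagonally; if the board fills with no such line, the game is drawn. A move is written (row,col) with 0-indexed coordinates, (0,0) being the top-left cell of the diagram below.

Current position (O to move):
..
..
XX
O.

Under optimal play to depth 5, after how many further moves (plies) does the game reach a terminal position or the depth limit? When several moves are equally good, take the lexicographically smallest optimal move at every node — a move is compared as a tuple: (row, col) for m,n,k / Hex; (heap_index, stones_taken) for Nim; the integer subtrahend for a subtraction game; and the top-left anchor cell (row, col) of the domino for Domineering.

ply 1, O at ../../XX/O. | (0,0)=-1→O./../XX/O.; (0,1)=+0→.O/../XX/O.*; (1,0)=-1→../O./XX/O.; (1,1)=+0→../.O/XX/O.; (3,1)=+0→../../XX/OO
ply 2, X at .O/../XX/O. | (0,0)=+0→XO/../XX/O.*; (1,0)=+0→.O/X./XX/O.; (1,1)=+0→.O/.X/XX/O.; (3,1)=+0→.O/../XX/OX
ply 3, O at XO/../XX/O. | (1,0)=+0→XO/O./XX/O.*; (1,1)=-1→XO/.O/XX/O.; (3,1)=-1→XO/../XX/OO
ply 4, X at XO/O./XX/O. | (1,1)=+0→XO/OX/XX/O.*; (3,1)=+0→XO/O./XX/OX
ply 5, O at XO/OX/XX/O. | (3,1)=+0→XO/OX/XX/OO*
ply 6: XO/OX/XX/OO is terminal +0 (X); from ../../XX/O. depth 5

PV length from [../../XX/O.]: 5 plies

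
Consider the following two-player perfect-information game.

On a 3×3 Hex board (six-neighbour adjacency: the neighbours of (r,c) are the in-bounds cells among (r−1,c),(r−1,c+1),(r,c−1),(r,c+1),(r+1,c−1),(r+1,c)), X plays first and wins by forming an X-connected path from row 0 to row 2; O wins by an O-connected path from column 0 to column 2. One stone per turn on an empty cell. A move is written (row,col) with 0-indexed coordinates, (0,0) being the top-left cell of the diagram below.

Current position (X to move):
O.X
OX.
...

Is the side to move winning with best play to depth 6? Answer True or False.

X winning at [O.X/OX./...]: True

ply 1, X at O.X/OX./... | (0,1)=+1→OXX/OX./...*; (1,2)=+1→O.X/OXX/...; (2,0)=+1→O.X/OX./X..; (2,1)=+1→O.X/OX./.X.; (2,2)=+1→O.X/OX./..X
ply 2, O at OXX/OX./... | (1,2)=-1→OXX/OXO/...*; (2,0)=-1→OXX/OX./O..; (2,1)=-1→OXX/OX./.O.; (2,2)=-1→OXX/OX./..O
ply 3, X at OXX/OXO/... | (2,0)=+1→OXX/OXO/X..*; (2,1)=+1→OXX/OXO/.X.; (2,2)=+1→OXX/OXO/..X
ply 4: OXX/OXO/X.. is terminal -1 (O); from O.X/OX./... depth 6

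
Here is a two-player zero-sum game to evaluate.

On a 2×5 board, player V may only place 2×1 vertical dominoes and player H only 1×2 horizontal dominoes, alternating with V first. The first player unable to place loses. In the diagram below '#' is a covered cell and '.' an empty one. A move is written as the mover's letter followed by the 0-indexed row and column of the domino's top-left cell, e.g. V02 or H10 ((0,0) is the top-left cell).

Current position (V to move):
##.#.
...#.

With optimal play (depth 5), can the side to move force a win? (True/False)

[##.#./...#.] V move#1: V02:+1/####./..##.*, V04:-1/##.##/...##
[####./..##.] H move#2: H10:-1/####./####.*
[####./####.] V move#3: V04:+1/#####/#####*
[#####/#####] end (terminal -1, H#4); searched ##.#./...#. to 5

V winning at [##.#./...#.]: True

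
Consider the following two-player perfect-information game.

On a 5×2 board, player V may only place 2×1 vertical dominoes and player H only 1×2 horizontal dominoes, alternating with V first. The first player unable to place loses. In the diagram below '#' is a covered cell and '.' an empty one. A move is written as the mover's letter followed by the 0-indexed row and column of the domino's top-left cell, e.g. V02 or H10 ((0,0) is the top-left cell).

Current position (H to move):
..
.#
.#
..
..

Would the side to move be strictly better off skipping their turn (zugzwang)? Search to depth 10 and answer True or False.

p1 H@[../.#/.#/../..]: H00[##/.#/.#/../..]-1 H30[../.#/.#/##/..]+1* H40[../.#/.#/../##]+1
p2 V@[../.#/.#/##/..]: V00[#./##/.#/##/..]-1* V10[../##/##/##/..]-1
p3 H@[#./##/.#/##/..]: H40[#./##/.#/##/##]+1*
p4 V@[#./##/.#/##/##] terminal -1; root [../.#/.#/../..] d10
suppose H passes — search the same position with V to move:
pass> p1 V@[../.#/.#/../..]: V00[#./##/.#/../..]-1 V10[../##/##/../..]-1 V20[../.#/##/#./..]+1* V30[../.#/.#/#./#.]+1 V31[../.#/.#/.#/.#]+1
pass> p2 H@[../.#/##/#./..]: H00[##/.#/##/#./..]-1* H40[../.#/##/#./##]-1
pass> p3 V@[##/.#/##/#./..]: V31[##/.#/##/##/.#]+1*
pass> p4 H@[##/.#/##/##/.#] terminal -1; root [../.#/.#/../..] d10
for H: play +1, pass -1

zugzwang(../.#/.#/../.., H) = False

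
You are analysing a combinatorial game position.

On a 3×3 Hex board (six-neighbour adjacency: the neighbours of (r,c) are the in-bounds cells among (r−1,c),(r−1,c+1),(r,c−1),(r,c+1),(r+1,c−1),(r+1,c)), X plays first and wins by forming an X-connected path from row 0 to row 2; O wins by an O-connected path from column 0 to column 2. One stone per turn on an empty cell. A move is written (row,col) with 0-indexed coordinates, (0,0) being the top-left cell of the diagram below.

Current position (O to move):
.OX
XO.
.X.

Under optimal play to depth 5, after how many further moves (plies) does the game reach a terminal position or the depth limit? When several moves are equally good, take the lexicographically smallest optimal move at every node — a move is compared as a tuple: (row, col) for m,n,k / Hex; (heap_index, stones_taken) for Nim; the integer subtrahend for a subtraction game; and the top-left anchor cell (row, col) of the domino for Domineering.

[.OX/XO./.X.] O move#1: (0,0):-1/OOX/XO./.X., (1,2):+1/.OX/XOO/.X.*, (2,0):-1/.OX/XO./OX., (2,2):-1/.OX/XO./.XO
[.OX/XOO/.X.] X move#2: (0,0):-1/XOX/XOO/.X.*, (2,0):-1/.OX/XOO/XX., (2,2):-1/.OX/XOO/.XX
[XOX/XOO/.X.] O move#3: (2,0):+1/XOX/XOO/OX.*, (2,2):-1/XOX/XOO/.XO
[XOX/XOO/OX.] end (terminal -1, X#4); searched .OX/XO./.X. to 5

PV length from [.OX/XO./.X.]: 3 plies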